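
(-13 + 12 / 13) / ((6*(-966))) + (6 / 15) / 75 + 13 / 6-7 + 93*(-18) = -15812021893 / 9418500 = -1678.83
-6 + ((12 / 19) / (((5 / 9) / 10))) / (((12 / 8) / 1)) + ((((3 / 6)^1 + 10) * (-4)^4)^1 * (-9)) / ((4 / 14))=-1608738 / 19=-84670.42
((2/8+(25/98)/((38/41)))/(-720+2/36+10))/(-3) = 2934/11897249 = 0.00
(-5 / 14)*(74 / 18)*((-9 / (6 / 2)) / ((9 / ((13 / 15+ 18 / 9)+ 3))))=1628 / 567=2.87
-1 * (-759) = 759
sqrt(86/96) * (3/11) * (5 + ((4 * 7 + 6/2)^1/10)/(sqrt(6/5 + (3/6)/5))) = sqrt(129) * (31 * sqrt(130) + 650)/5720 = 1.99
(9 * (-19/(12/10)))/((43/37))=-10545/86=-122.62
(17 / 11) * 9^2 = 1377 / 11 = 125.18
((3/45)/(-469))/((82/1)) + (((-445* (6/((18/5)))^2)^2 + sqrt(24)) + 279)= 2* sqrt(6) + 23803237592933/15575490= 1528254.58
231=231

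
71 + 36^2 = 1367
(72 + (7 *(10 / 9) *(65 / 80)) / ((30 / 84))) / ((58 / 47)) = 151763 / 2088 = 72.68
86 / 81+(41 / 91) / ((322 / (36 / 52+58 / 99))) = 51566143 / 48486438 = 1.06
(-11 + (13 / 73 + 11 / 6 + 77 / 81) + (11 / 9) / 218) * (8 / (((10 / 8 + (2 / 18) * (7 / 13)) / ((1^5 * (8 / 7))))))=-17229032704 / 307291383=-56.07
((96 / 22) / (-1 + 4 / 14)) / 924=-4 / 605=-0.01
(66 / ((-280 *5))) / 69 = -11 / 16100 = -0.00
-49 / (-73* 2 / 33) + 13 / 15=11.94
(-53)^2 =2809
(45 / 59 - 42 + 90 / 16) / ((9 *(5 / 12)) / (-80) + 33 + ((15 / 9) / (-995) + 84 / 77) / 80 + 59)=-4415388120 / 11402492633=-0.39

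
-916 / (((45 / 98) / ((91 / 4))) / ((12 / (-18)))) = 4084444 / 135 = 30255.14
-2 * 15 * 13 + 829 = 439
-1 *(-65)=65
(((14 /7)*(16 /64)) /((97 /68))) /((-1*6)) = -17 /291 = -0.06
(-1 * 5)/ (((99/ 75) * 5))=-25/ 33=-0.76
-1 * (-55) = 55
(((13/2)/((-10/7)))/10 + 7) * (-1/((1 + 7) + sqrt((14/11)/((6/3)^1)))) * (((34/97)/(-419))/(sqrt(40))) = -1309 * sqrt(770)/3332726000 + 14399 * sqrt(10)/416590750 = 0.00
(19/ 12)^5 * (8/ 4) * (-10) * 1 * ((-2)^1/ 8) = 12380495/ 248832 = 49.75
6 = 6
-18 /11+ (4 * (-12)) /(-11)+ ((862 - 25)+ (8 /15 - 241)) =98878 /165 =599.26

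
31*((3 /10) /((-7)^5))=-93 /168070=-0.00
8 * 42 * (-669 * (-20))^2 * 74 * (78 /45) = 7715521981440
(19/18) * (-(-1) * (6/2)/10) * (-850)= -1615/6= -269.17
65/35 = 1.86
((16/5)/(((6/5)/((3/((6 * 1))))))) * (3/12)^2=1/12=0.08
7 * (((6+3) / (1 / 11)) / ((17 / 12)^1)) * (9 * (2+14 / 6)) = 324324 / 17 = 19077.88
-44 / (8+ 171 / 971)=-42724 / 7939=-5.38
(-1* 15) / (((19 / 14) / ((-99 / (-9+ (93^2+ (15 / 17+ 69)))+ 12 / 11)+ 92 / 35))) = -23487269 / 573078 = -40.98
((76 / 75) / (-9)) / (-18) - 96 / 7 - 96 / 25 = -149246 / 8505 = -17.55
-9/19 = -0.47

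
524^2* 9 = 2471184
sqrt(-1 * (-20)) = 2 * sqrt(5) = 4.47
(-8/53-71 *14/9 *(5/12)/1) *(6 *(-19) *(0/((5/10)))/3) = 0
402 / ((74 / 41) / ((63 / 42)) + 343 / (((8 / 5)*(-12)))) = -1582272 / 65579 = -24.13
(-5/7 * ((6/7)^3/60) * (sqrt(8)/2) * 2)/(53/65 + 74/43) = -33540 * sqrt(2)/5673563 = -0.01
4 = 4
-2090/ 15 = -139.33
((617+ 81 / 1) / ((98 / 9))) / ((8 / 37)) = 116217 / 392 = 296.47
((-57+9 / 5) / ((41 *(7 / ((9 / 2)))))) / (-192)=207 / 45920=0.00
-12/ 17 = -0.71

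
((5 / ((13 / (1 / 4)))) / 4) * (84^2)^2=15558480 / 13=1196806.15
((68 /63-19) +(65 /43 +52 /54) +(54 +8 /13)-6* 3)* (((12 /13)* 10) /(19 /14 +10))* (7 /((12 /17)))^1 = 5323017560 /31197231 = 170.62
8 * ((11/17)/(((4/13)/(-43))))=-12298/17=-723.41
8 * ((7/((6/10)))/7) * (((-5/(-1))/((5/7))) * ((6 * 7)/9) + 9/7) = 28520/63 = 452.70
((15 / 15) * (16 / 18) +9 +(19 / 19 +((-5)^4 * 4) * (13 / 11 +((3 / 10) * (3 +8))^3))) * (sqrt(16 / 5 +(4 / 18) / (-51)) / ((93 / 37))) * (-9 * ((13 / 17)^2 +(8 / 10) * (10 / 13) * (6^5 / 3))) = -947908286.53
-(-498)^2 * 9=-2232036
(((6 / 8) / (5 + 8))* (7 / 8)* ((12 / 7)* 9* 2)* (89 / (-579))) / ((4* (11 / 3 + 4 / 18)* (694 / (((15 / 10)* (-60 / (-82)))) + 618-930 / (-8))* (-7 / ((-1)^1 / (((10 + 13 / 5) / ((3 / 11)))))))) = -324405 / 9314274237268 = -0.00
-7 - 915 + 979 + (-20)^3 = -7943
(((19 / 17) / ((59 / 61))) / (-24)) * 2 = -1159 / 12036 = -0.10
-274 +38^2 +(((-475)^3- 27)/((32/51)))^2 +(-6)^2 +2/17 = 126967087910651538041/4352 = 29174422773587210.03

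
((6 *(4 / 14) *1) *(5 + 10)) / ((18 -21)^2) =2.86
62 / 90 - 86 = -3839 / 45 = -85.31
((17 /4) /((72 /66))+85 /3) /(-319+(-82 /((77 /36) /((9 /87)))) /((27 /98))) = -37961 /392688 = -0.10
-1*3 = -3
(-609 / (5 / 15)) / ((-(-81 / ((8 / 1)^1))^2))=12992 / 729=17.82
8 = 8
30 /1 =30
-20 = -20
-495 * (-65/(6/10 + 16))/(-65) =-2475/83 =-29.82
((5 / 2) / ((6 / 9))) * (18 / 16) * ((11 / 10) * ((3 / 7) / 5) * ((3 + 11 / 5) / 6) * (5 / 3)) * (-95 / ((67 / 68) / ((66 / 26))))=-1055241 / 7504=-140.62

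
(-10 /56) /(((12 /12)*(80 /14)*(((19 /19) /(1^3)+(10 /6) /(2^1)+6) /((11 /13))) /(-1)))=33 /9776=0.00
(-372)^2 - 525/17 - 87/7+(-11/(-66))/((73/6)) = 1201765685/8687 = 138340.70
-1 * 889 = -889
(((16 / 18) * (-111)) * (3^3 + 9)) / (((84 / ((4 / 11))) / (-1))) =1184 / 77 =15.38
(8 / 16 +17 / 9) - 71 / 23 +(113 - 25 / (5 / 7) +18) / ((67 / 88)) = 3478109 / 27738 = 125.39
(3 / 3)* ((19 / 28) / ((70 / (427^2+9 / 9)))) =346427 / 196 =1767.48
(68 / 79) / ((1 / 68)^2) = 314432 / 79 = 3980.15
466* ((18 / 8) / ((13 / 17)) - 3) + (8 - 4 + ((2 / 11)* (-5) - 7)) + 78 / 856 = -1879121 / 61204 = -30.70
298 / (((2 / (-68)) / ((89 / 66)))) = -450874 / 33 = -13662.85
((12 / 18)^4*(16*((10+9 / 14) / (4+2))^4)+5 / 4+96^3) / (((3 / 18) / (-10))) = -278754485577965 / 5250987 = -53086112.30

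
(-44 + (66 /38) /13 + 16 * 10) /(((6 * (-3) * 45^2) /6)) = -5737 /300105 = -0.02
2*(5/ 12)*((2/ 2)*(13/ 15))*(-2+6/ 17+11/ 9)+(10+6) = 43219/ 2754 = 15.69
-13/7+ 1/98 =-181/98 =-1.85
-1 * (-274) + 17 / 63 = 17279 / 63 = 274.27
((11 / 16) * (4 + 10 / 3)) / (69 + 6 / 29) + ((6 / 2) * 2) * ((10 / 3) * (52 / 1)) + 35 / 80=100238605 / 96336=1040.51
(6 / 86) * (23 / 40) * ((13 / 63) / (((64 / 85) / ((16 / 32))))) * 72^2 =137241 / 4816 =28.50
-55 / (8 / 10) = -275 / 4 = -68.75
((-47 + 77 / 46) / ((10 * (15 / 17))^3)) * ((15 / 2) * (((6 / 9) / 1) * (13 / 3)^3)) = -1500346679 / 55890000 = -26.84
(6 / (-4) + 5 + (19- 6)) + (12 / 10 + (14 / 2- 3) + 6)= 27.70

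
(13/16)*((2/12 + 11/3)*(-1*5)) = -1495/96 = -15.57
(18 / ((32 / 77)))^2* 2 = 480249 / 128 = 3751.95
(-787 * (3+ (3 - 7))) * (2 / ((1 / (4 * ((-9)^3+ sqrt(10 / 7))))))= -4589784+ 6296 * sqrt(70) / 7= -4582258.84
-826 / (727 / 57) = -47082 / 727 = -64.76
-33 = -33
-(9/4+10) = -12.25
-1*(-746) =746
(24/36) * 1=0.67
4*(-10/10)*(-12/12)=4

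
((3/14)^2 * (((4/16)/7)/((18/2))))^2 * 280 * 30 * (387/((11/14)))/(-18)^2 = 1075/2535456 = 0.00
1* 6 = 6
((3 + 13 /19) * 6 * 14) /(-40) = -147 /19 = -7.74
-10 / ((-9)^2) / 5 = -2 / 81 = -0.02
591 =591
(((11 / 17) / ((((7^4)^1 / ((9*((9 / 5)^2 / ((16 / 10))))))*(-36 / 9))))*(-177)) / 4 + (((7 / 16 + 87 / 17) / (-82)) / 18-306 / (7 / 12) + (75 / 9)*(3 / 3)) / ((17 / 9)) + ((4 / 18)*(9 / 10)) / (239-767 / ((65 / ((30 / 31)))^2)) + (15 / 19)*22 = -13901041172258195661 / 54326212050974080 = -255.88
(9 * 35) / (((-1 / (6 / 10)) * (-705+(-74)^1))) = 189 / 779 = 0.24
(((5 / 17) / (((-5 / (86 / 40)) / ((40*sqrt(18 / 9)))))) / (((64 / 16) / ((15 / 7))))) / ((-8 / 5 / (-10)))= -16125*sqrt(2) / 952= -23.95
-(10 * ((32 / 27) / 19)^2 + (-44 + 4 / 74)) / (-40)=-1.10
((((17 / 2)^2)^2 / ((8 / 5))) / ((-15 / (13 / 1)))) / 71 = -1085773 / 27264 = -39.82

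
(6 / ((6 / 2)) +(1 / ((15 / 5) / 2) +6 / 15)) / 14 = 23 / 105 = 0.22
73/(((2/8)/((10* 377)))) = 1100840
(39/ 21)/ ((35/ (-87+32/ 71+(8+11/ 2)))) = -134849/ 34790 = -3.88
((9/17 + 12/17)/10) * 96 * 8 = 8064/85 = 94.87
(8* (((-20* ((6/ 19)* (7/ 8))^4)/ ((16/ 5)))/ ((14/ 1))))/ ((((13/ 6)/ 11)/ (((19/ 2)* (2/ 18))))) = -2546775/ 22826752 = -0.11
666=666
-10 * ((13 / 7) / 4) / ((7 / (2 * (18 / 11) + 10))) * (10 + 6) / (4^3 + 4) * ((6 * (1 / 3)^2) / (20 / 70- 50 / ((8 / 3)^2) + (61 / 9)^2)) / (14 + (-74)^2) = -28032 / 4367820149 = -0.00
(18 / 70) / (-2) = -9 / 70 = -0.13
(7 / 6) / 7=1 / 6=0.17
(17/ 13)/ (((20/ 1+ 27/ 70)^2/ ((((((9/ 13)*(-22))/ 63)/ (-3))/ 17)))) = 15400/ 1032418803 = 0.00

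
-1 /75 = -0.01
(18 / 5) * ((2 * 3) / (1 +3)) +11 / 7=244 / 35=6.97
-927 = -927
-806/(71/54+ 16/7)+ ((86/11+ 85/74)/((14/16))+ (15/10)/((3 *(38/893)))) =-3130811521/15509956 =-201.86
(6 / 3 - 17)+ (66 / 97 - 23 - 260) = -28840 / 97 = -297.32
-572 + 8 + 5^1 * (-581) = -3469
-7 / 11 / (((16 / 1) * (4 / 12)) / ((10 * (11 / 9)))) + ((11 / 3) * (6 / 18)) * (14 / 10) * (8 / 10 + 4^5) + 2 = 1052453 / 600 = 1754.09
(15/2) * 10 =75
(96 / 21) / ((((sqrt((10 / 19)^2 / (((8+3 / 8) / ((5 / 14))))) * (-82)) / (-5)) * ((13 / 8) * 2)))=304 * sqrt(2345) / 18655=0.79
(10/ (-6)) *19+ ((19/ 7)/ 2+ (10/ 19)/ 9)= -72421/ 2394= -30.25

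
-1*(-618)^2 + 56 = -381868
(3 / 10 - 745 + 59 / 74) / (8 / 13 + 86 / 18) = -16101774 / 116735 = -137.93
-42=-42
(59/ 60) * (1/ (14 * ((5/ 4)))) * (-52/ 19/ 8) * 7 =-767/ 5700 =-0.13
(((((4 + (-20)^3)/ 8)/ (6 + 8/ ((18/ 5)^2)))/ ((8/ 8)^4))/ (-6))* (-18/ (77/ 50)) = -12143925/ 41272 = -294.24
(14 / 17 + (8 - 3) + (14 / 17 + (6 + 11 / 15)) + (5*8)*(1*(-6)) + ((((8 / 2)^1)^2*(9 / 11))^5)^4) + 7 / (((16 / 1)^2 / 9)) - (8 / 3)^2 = 2878400638710658904790506562263421333705817787411 / 131751359007592552201923840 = 21847217822965930567766.19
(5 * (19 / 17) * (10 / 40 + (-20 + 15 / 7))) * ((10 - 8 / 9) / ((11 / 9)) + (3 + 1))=-24795 / 22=-1127.05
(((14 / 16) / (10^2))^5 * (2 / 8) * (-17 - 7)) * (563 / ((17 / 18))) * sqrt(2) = -255483207 * sqrt(2) / 1392640000000000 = -0.00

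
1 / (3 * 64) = 1 / 192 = 0.01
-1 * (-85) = 85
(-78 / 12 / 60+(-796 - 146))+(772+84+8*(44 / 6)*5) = 8289 / 40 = 207.22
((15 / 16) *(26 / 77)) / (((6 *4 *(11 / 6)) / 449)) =87555 / 27104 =3.23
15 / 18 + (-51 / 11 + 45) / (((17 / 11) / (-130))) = -346235 / 102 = -3394.46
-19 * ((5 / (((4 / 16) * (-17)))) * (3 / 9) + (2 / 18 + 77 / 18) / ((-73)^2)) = 12124603 / 1630674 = 7.44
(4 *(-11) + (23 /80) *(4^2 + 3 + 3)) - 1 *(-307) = 10773 /40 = 269.32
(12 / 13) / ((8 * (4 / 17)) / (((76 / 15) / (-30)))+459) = 1292 / 626847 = 0.00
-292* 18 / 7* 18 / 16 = -5913 / 7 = -844.71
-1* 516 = -516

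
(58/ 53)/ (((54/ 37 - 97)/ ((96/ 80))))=-12876/ 936775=-0.01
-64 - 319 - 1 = -384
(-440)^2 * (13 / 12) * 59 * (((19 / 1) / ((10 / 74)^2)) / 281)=38624046032 / 843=45817373.70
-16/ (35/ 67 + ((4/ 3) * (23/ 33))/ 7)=-742896/ 30419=-24.42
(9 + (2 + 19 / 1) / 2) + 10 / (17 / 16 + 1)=1607 / 66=24.35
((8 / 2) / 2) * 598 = 1196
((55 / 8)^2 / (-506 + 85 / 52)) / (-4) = 39325 / 1678528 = 0.02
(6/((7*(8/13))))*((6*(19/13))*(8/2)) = 342/7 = 48.86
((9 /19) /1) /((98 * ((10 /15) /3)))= 81 /3724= 0.02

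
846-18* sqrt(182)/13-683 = 163-18* sqrt(182)/13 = 144.32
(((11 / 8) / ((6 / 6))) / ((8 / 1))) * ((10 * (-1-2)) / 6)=-0.86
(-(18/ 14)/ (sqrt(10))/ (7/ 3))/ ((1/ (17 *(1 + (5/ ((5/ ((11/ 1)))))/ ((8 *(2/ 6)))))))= -18819 *sqrt(10)/ 3920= -15.18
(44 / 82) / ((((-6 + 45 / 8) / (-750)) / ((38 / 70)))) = 167200 / 287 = 582.58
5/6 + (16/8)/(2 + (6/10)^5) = 69965/38958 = 1.80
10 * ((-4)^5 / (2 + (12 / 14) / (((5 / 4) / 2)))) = -179200 / 59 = -3037.29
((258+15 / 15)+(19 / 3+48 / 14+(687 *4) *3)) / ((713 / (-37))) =-6614416 / 14973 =-441.76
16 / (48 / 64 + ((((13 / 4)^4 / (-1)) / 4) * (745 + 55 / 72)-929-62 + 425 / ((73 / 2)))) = -86114304 / 117218550631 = -0.00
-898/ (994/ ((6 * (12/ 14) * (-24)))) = 387936/ 3479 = 111.51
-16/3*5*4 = -320/3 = -106.67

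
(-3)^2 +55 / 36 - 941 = -33497 / 36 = -930.47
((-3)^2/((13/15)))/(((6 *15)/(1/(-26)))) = -3/676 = -0.00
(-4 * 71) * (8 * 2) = -4544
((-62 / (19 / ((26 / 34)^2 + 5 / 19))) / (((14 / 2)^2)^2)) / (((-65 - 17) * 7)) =144336 / 71891757623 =0.00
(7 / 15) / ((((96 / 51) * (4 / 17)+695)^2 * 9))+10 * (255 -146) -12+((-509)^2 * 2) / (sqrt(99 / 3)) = 5878563020622817 / 5453212449015+518162 * sqrt(33) / 33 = 91278.43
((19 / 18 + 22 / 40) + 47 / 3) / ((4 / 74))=115033 / 360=319.54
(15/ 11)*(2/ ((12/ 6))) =15/ 11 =1.36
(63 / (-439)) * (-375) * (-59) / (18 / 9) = -1393875 / 878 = -1587.56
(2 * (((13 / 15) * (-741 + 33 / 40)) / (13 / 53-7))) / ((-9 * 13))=-523057 / 322200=-1.62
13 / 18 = 0.72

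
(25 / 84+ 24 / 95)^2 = 19280881 / 63680400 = 0.30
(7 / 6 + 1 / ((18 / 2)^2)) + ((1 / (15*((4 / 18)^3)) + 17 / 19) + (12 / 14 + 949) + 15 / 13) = 5373174487 / 5601960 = 959.16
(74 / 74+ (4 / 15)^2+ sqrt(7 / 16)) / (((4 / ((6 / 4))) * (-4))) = -0.16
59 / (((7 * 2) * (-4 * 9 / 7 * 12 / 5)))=-295 / 864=-0.34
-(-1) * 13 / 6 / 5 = 13 / 30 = 0.43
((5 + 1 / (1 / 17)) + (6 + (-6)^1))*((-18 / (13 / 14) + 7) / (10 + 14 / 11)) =-19481 / 806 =-24.17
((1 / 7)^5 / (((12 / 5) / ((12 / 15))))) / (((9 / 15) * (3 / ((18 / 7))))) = 10 / 352947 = 0.00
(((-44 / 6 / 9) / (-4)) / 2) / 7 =11 / 756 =0.01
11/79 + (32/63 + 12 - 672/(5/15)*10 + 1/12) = -401091841/19908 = -20147.27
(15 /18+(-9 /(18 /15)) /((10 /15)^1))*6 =-125 /2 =-62.50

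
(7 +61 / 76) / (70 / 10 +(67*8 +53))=0.01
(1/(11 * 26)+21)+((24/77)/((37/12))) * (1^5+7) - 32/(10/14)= -8513991/370370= -22.99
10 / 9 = 1.11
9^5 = 59049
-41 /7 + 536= 3711 /7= 530.14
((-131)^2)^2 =294499921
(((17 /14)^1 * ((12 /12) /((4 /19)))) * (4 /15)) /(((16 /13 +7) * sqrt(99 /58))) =0.14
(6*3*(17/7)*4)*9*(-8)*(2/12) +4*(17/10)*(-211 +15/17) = -123448/35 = -3527.09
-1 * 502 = -502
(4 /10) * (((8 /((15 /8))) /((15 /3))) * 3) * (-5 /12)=-32 /75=-0.43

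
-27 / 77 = -0.35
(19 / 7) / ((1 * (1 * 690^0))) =19 / 7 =2.71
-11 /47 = -0.23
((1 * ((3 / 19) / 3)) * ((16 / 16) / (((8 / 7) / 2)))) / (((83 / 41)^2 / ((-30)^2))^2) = 4005516217500 / 901708099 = 4442.14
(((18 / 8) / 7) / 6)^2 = 9 / 3136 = 0.00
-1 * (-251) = 251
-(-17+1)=16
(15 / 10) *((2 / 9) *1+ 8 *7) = 253 / 3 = 84.33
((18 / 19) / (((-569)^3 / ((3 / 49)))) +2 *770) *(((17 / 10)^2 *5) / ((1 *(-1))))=-38165859579171067 / 1715088283790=-22253.00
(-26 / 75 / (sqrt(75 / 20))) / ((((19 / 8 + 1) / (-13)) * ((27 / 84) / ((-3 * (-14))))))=2119936 * sqrt(15) / 91125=90.10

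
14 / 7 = 2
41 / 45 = 0.91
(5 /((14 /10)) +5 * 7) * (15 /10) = 405 /7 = 57.86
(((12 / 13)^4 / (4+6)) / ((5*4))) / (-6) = -432 / 714025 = -0.00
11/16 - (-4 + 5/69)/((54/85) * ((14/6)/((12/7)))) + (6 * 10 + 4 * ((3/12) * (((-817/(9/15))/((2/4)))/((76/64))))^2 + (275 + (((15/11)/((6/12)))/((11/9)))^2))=3124967696546293/2376058608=1315189.65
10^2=100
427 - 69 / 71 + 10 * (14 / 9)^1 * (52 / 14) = 483.81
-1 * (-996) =996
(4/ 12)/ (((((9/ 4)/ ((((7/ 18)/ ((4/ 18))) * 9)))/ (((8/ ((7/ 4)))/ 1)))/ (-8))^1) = -256/ 3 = -85.33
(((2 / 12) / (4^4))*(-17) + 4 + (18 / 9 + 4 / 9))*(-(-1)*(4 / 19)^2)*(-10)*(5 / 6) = -741125 / 311904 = -2.38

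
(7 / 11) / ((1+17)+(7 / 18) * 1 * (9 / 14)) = 28 / 803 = 0.03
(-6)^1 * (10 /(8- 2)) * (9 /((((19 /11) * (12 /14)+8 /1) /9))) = -6237 /73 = -85.44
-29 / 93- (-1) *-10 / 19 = -1481 / 1767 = -0.84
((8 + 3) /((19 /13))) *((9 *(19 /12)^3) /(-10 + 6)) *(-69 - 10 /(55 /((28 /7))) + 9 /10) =35530703 /7680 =4626.39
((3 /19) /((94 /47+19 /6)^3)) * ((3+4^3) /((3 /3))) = 43416 /566029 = 0.08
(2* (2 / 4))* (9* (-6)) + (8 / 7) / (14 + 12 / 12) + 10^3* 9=939338 / 105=8946.08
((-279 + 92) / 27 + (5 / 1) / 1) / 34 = -26 / 459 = -0.06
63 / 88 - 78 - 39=-10233 / 88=-116.28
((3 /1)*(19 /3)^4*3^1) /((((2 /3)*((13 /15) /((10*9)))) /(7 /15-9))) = -250216320 /13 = -19247409.23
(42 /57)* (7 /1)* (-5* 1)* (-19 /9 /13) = 490 /117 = 4.19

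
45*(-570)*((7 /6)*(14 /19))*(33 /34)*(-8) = 2910600 /17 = 171211.76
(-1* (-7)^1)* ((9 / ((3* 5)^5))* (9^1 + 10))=133 / 84375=0.00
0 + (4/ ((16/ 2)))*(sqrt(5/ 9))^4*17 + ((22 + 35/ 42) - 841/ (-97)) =268135/ 7857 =34.13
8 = 8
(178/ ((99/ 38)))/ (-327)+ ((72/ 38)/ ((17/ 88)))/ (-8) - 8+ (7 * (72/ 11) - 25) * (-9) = -2057820241/ 10456479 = -196.80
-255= -255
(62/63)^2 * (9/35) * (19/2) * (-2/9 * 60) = -31.55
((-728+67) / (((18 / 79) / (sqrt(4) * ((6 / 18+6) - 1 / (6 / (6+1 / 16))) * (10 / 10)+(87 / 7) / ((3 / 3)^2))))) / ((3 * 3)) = -404853907 / 54432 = -7437.79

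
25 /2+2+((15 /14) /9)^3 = 1074401 /74088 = 14.50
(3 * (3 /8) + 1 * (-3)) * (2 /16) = -15 /64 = -0.23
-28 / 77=-4 / 11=-0.36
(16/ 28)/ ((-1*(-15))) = 4/ 105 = 0.04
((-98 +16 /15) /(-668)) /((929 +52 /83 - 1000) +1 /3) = -60341 /29124800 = -0.00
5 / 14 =0.36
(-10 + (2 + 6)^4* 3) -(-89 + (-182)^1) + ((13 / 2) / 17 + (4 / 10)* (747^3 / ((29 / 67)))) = 1899151754443 / 4930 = 385223479.60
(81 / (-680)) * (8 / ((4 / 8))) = -162 / 85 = -1.91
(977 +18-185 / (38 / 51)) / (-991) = -28375 / 37658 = -0.75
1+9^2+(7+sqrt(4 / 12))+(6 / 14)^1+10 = sqrt(3) / 3+696 / 7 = 100.01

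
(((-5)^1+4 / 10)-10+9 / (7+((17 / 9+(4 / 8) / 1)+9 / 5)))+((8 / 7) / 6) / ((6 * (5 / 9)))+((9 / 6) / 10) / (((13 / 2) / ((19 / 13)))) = -163262201 / 11912810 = -13.70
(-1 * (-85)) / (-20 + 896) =85 / 876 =0.10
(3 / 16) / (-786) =-0.00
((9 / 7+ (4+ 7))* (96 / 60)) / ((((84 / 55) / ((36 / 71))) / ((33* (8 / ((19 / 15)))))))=1360.16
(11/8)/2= 11/16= 0.69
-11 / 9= -1.22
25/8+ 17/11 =411/88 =4.67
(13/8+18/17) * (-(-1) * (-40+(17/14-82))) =-324.17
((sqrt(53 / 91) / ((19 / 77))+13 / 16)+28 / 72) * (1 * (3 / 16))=173 / 768+33 * sqrt(4823) / 3952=0.81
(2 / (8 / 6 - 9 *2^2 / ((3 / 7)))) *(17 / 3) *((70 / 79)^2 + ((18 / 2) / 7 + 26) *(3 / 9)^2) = -25512427 / 48754692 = -0.52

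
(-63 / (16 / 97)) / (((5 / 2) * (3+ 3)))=-2037 / 80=-25.46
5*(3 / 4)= 15 / 4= 3.75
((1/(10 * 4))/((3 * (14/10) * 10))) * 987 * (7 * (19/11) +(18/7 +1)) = 28341/3080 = 9.20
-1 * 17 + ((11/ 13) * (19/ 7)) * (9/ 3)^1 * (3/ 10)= -13589/ 910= -14.93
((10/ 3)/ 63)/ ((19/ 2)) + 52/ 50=93866/ 89775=1.05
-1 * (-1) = 1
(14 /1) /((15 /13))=182 /15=12.13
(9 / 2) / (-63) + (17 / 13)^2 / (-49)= -1761 / 16562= -0.11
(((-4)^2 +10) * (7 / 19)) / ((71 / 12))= 2184 / 1349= 1.62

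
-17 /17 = -1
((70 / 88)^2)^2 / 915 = 0.00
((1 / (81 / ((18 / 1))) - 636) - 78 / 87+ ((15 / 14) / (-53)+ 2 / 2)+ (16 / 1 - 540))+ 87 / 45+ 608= -532339279 / 968310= -549.76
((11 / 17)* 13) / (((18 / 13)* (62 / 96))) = 14872 / 1581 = 9.41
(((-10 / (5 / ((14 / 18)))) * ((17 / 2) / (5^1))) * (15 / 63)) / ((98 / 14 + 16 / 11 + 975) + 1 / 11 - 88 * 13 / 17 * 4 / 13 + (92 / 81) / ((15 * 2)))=-143055 / 218770567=-0.00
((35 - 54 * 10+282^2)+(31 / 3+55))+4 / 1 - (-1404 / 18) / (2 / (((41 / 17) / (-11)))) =44363758 / 561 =79079.78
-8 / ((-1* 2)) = 4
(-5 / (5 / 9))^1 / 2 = -9 / 2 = -4.50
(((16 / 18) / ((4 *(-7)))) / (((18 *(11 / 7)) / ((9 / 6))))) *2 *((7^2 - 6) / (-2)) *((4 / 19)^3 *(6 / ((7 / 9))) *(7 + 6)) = 35776 / 528143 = 0.07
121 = 121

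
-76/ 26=-2.92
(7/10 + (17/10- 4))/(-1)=8/5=1.60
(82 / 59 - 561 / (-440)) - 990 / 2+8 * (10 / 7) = -7944577 / 16520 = -480.91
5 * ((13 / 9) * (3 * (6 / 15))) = 26 / 3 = 8.67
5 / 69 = 0.07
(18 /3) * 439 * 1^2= 2634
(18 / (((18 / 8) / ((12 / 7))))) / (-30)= -16 / 35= -0.46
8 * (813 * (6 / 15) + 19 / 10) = 13084 / 5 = 2616.80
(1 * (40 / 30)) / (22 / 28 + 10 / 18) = 168 / 169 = 0.99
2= 2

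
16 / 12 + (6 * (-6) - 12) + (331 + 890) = 3523 / 3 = 1174.33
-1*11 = -11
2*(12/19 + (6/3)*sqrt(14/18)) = 4.79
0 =0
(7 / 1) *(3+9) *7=588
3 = 3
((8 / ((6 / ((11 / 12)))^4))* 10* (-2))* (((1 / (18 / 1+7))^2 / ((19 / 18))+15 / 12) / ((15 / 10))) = -0.07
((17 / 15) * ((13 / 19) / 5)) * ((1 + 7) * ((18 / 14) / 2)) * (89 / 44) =59007 / 36575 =1.61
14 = 14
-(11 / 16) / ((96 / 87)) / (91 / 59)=-18821 / 46592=-0.40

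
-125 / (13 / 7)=-875 / 13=-67.31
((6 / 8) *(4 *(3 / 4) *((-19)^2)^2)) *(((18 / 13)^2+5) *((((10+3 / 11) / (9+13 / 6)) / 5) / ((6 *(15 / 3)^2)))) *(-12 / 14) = -66400764957 / 31138250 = -2132.45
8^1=8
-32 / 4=-8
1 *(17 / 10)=17 / 10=1.70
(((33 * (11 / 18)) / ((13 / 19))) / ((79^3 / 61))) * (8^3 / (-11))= -3263744 / 19228521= -0.17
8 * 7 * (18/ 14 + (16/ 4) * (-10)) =-2168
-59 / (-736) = 59 / 736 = 0.08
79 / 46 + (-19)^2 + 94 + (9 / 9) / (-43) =903341 / 1978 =456.69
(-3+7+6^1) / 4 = 5 / 2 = 2.50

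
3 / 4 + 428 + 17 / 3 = 434.42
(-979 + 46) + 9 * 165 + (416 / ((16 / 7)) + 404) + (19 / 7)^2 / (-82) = 4572123 / 4018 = 1137.91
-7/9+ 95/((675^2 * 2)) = -0.78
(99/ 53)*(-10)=-990/ 53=-18.68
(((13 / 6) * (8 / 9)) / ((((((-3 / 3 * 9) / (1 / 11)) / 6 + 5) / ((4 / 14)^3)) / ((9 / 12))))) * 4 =-832 / 71001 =-0.01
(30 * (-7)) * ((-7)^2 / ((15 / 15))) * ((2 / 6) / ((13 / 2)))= -6860 / 13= -527.69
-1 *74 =-74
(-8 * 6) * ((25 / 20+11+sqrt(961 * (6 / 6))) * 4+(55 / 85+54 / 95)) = -13505184 / 1615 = -8362.34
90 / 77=1.17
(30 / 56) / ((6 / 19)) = 95 / 56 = 1.70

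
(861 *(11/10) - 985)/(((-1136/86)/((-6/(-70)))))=48891/198800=0.25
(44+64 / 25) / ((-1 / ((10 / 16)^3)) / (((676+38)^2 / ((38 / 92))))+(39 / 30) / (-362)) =-12953.20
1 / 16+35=561 / 16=35.06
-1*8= -8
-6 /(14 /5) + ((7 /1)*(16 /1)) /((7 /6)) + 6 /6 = 664 /7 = 94.86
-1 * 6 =-6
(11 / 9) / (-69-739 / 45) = -55 / 3844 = -0.01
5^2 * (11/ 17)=275/ 17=16.18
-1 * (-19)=19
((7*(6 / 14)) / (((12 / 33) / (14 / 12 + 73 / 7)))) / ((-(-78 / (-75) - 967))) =133925 / 1352344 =0.10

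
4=4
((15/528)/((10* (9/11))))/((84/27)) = 1/896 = 0.00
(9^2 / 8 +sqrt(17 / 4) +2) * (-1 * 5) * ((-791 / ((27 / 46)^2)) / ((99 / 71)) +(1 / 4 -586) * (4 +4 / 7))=5461574890 * sqrt(17) / 505197 +264886382165 / 1010394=306735.47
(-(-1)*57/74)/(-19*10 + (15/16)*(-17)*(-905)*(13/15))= 152/2429235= 0.00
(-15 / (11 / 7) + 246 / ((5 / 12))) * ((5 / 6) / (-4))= -10649 / 88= -121.01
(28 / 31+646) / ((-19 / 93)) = -3166.42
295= 295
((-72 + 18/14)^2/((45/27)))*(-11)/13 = -1617165/637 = -2538.72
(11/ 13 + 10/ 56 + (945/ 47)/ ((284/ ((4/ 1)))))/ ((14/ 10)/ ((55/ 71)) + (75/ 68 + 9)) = 7427083675/ 67633017907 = 0.11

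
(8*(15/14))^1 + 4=88/7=12.57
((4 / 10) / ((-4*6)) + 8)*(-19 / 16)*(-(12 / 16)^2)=27303 / 5120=5.33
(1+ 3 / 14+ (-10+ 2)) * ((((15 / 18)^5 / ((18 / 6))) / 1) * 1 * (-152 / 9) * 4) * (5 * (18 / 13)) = 28203125 / 66339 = 425.14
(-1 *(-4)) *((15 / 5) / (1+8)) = 4 / 3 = 1.33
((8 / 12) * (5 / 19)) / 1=10 / 57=0.18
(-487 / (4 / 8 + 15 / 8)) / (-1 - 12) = 3896 / 247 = 15.77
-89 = -89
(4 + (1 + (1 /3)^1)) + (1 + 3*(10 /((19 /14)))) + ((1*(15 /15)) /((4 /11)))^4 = 1249513 /14592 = 85.63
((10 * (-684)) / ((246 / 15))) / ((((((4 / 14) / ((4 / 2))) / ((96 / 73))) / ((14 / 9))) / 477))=-8526470400 / 2993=-2848804.01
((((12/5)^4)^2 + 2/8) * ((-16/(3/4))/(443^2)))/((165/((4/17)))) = -110100314176/645091927734375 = -0.00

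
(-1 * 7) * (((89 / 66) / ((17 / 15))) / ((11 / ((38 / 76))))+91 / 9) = -5269271 / 74052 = -71.16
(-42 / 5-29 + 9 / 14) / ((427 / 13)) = -33449 / 29890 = -1.12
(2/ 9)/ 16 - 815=-58679/ 72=-814.99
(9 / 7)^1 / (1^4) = 1.29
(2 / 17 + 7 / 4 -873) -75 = -64337 / 68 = -946.13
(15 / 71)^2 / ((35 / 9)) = 405 / 35287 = 0.01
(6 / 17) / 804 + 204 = 464713 / 2278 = 204.00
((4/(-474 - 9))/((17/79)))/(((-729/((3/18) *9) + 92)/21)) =158/77027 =0.00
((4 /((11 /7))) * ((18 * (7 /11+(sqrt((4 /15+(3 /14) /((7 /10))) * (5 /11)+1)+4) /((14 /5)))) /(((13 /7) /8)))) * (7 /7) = 480 * sqrt(67254) /1573+641088 /1573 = 486.69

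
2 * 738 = 1476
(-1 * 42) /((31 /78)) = -3276 /31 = -105.68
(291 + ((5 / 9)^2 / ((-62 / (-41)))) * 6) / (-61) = -244592 / 51057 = -4.79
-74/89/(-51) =74/4539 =0.02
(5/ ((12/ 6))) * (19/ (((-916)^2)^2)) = 95/ 1408029942272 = 0.00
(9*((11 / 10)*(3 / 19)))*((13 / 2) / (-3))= -1287 / 380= -3.39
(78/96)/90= 0.01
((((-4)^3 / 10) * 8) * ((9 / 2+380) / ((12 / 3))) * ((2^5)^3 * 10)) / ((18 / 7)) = -5644484608 / 9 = -627164956.44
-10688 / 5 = -2137.60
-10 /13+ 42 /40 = 73 /260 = 0.28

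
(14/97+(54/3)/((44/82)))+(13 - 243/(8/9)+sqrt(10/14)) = -1934985/8536+sqrt(35)/7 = -225.84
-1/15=-0.07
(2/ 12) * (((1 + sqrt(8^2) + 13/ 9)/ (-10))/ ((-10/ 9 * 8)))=0.02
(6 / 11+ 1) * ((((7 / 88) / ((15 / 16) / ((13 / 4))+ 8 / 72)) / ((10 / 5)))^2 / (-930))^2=49991146569 / 284999621699931212800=0.00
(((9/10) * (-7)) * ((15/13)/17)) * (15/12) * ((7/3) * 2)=-2205/884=-2.49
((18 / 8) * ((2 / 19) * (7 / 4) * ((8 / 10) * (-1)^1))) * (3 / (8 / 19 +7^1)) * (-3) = 189 / 470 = 0.40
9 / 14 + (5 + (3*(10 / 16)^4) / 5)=164417 / 28672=5.73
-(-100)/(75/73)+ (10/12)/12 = 7013/72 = 97.40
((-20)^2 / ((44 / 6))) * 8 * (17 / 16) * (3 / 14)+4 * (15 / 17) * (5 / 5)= 134670 / 1309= 102.88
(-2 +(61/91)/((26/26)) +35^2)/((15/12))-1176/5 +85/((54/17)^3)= 10695165575/14329224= 746.39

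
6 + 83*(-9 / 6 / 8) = -153 / 16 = -9.56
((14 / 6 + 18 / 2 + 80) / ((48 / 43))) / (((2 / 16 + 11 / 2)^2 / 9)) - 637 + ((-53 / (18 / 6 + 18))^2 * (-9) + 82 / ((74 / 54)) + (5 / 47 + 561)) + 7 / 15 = -8565936097 / 172552275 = -49.64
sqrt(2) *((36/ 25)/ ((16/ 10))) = 9 *sqrt(2)/ 10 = 1.27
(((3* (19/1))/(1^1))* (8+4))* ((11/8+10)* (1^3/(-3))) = -5187/2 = -2593.50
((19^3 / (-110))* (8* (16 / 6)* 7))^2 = 2360574125056 / 27225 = 86706120.30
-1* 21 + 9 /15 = -102 /5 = -20.40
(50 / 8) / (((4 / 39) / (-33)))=-32175 / 16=-2010.94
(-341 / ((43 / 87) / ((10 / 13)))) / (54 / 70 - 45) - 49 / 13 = 1186969 / 144222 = 8.23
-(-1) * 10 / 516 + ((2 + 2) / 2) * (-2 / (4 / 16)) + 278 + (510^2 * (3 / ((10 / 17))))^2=453984225333401 / 258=1759628780362.02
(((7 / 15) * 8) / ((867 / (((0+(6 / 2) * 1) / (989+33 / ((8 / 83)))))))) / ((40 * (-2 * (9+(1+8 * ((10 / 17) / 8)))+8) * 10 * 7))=-1 / 3802407000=-0.00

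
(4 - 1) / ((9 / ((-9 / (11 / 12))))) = -36 / 11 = -3.27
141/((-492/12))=-141/41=-3.44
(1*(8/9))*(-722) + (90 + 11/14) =-69425/126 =-550.99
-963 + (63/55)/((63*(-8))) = -423721/440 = -963.00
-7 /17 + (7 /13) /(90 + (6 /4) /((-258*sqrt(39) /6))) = -255827639 /630456169 + 86*sqrt(39) /1446340623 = -0.41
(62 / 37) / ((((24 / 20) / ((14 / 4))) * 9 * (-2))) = -1085 / 3996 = -0.27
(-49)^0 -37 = -36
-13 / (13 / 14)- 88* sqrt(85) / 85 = -14- 88* sqrt(85) / 85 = -23.54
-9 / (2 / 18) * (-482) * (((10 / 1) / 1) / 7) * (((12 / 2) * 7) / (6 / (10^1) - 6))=-433800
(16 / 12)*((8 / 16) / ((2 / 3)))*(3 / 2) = 3 / 2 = 1.50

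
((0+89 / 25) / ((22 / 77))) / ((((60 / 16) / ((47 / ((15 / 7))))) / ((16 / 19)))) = 6558944 / 106875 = 61.37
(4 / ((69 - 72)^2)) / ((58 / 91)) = 182 / 261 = 0.70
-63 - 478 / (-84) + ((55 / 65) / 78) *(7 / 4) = -1626593 / 28392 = -57.29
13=13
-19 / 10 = -1.90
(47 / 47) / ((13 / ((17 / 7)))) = 17 / 91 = 0.19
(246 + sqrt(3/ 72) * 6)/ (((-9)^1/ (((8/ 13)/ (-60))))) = sqrt(6)/ 1755 + 164/ 585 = 0.28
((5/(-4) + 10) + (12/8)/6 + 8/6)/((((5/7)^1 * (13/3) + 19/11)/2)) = 2387/557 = 4.29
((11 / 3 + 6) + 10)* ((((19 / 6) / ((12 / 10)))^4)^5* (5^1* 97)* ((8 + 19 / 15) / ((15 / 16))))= 25284062241475.95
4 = 4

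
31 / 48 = 0.65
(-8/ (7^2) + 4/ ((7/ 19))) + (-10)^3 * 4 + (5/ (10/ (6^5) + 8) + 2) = -6077061642/ 1524341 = -3986.68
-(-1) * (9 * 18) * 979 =158598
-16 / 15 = -1.07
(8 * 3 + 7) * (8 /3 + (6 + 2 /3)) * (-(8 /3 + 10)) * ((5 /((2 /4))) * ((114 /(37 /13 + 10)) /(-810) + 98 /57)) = -2540729744 /40581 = -62608.85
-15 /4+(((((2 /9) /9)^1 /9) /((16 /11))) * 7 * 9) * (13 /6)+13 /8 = -7261 /3888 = -1.87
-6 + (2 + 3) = -1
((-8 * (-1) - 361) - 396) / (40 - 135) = 7.88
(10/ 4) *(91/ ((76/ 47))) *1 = 21385/ 152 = 140.69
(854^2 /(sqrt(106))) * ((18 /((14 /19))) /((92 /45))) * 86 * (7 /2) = 60329931165 * sqrt(106) /2438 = 254772213.99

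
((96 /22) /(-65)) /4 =-12 /715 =-0.02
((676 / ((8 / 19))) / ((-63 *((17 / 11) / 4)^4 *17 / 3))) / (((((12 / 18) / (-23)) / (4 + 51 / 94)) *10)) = 1055331010448 / 333666395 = 3162.83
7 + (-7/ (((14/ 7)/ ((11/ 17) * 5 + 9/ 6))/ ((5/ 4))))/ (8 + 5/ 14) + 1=87851/ 15912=5.52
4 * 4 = 16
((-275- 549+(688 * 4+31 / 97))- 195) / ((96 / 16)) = 28022 / 97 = 288.89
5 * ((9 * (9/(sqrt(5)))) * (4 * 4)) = 1296 * sqrt(5) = 2897.94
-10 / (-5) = 2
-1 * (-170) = 170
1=1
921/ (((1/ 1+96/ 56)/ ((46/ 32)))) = 487.77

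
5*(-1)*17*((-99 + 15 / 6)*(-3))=-49215 / 2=-24607.50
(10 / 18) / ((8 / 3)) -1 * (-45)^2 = -48595 / 24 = -2024.79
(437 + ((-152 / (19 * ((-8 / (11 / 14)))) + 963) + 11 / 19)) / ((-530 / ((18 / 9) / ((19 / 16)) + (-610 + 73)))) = 541624639 / 382660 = 1415.42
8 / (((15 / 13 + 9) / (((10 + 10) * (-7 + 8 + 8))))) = 1560 / 11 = 141.82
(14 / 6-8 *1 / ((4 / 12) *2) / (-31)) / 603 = 253 / 56079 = 0.00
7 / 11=0.64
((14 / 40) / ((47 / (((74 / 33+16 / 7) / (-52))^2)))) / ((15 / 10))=273529 / 7265938680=0.00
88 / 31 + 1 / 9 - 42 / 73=48361 / 20367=2.37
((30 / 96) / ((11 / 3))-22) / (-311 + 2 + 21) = 0.08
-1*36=-36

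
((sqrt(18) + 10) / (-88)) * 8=-10 / 11 - 3 * sqrt(2) / 11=-1.29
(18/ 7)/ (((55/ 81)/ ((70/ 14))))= 18.94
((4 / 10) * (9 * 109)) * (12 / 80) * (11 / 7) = 32373 / 350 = 92.49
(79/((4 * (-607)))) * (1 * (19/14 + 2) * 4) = -3713/8498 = -0.44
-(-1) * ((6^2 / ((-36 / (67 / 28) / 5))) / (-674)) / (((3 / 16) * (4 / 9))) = 1005 / 4718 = 0.21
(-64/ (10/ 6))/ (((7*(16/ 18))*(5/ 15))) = -648/ 35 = -18.51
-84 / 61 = -1.38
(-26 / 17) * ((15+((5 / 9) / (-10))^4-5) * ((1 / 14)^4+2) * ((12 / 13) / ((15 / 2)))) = -8961809657 / 2380447440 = -3.76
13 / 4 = 3.25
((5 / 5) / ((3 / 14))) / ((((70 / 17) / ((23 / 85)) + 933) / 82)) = 26404 / 65427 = 0.40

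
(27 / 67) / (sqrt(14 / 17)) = 27 * sqrt(238) / 938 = 0.44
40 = 40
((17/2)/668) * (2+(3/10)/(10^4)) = 3400051/133600000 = 0.03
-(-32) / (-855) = -32 / 855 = -0.04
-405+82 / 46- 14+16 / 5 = -47612 / 115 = -414.02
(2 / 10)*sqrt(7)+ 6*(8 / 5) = sqrt(7) / 5+ 48 / 5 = 10.13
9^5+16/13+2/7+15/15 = 5373688/91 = 59051.52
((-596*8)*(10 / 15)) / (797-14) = -9536 / 2349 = -4.06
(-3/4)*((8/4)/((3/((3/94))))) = -3/188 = -0.02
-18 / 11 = -1.64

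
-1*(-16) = 16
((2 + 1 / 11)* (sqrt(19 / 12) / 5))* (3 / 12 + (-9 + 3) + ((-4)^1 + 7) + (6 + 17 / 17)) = 391* sqrt(57) / 1320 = 2.24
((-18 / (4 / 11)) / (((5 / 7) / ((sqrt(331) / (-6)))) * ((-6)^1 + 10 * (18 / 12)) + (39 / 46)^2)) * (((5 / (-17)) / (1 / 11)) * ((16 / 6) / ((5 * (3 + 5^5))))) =-824435920 * sqrt(331) / 1030712587349 -15256467226 / 3092137762047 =-0.02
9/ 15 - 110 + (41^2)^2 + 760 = 2826411.60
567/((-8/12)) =-1701/2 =-850.50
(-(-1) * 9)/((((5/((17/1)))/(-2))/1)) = -306/5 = -61.20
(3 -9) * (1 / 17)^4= -6 / 83521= -0.00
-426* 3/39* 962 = -31524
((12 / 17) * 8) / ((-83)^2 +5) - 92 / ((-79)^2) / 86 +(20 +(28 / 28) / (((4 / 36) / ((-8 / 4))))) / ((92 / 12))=31529698544 / 120564493017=0.26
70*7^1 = 490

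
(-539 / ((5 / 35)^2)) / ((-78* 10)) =26411 / 780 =33.86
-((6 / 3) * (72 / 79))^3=-2985984 / 493039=-6.06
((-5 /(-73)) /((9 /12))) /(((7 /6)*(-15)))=-8 /1533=-0.01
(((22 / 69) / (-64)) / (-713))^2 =0.00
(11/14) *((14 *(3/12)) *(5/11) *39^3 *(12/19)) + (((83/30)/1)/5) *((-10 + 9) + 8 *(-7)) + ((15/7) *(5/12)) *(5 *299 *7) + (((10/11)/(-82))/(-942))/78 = 220928262490064/3935099025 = 56143.00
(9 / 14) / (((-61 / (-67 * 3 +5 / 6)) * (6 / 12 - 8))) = -1201 / 4270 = -0.28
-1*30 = -30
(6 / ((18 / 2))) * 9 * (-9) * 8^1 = -432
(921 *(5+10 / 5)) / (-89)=-6447 / 89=-72.44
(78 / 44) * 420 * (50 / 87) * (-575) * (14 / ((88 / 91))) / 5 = -2499826875 / 3509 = -712404.35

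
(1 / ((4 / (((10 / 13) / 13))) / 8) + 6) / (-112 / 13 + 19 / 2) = 2068 / 299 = 6.92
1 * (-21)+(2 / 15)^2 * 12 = -1559 / 75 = -20.79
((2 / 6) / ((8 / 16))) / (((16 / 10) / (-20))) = -25 / 3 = -8.33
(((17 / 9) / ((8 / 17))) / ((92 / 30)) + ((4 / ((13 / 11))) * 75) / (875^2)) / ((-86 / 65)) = -575436353 / 581532000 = -0.99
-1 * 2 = -2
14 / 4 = 7 / 2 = 3.50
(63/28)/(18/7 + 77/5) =0.13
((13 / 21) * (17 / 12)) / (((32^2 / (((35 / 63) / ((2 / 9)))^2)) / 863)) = 4.62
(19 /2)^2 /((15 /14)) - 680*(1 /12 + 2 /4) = -9373 /30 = -312.43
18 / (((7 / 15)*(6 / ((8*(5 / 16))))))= 225 / 14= 16.07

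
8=8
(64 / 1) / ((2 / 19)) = 608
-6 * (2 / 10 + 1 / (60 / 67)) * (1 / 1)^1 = -79 / 10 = -7.90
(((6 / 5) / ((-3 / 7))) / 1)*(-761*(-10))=-21308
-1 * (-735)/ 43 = 735/ 43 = 17.09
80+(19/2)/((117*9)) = 80.01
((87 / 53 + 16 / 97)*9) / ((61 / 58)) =4847814 / 313601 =15.46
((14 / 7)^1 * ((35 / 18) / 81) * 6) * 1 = 70 / 243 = 0.29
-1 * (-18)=18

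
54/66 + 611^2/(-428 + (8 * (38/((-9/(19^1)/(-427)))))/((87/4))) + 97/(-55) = 331521151/11152460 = 29.73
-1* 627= -627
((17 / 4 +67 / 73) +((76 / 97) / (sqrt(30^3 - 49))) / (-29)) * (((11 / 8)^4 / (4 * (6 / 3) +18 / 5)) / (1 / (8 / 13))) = 110466345 / 112726016 - 1390895 * sqrt(26951) / 7316879987456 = 0.98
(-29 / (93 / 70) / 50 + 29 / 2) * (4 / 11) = 2378 / 465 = 5.11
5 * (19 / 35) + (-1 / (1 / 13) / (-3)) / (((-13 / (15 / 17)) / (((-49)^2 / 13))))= -79836 / 1547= -51.61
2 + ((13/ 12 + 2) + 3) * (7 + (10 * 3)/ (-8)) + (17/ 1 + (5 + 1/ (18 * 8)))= 394/ 9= 43.78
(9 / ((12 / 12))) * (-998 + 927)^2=45369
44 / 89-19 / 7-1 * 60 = -38763 / 623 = -62.22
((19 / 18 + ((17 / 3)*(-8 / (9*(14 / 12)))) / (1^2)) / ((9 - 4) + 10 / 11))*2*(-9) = 4521 / 455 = 9.94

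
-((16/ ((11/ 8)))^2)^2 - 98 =-269870274/ 14641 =-18432.50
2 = 2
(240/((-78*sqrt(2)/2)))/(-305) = 0.01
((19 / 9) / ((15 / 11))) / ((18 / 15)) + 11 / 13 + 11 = 27665 / 2106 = 13.14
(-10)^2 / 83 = 100 / 83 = 1.20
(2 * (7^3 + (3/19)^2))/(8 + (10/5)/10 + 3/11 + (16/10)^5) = 4256725000/117631489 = 36.19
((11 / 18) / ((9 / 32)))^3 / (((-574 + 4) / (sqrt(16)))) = -10903552 / 151460685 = -0.07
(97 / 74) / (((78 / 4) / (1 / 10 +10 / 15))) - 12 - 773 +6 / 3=-33893839 / 43290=-782.95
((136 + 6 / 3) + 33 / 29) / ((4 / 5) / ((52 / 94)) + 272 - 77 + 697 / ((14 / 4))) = 1835925 / 5219797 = 0.35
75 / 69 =25 / 23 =1.09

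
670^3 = 300763000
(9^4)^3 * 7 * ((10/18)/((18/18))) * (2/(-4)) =-549168543157.50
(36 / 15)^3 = 1728 / 125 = 13.82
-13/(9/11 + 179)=-143/1978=-0.07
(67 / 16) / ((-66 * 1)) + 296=312509 / 1056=295.94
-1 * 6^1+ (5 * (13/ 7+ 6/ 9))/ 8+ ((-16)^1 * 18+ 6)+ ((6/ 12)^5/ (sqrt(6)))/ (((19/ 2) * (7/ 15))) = -286.42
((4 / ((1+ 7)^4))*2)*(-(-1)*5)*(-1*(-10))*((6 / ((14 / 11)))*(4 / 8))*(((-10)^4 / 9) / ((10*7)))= 34375 / 9408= 3.65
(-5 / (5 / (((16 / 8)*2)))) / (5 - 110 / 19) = 76 / 15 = 5.07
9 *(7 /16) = 63 /16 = 3.94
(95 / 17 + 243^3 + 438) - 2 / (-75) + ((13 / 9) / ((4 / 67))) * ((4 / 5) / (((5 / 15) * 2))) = 12196972701 / 850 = 14349379.65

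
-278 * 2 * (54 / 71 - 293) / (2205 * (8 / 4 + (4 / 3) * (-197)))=-5768222 / 20404335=-0.28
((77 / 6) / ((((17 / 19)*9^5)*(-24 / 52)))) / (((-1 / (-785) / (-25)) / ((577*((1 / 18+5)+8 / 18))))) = 2369004262625 / 72275976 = 32777.20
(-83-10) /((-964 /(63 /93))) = 63 /964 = 0.07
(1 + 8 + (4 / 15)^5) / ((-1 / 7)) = -47847793 / 759375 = -63.01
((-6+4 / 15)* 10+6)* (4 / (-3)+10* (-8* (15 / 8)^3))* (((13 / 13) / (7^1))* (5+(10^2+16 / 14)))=411512.17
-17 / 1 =-17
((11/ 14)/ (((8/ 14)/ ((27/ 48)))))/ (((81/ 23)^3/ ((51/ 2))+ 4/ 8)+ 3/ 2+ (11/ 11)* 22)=6825687/ 226919680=0.03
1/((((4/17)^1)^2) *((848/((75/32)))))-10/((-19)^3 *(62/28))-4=-364604116601/92318408704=-3.95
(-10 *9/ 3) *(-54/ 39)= 540/ 13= 41.54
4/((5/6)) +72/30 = 36/5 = 7.20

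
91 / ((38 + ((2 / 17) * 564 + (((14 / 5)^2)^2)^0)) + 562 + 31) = 221 / 1696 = 0.13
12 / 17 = 0.71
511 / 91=73 / 13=5.62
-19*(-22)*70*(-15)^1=-438900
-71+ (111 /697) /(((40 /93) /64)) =-164851 /3485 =-47.30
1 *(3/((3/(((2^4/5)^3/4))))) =1024/125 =8.19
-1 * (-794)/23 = 794/23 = 34.52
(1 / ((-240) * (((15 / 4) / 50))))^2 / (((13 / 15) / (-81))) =-15 / 52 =-0.29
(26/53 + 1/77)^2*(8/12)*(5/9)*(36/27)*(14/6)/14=9384500/449673147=0.02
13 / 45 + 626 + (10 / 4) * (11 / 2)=115207 / 180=640.04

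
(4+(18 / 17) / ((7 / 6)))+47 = 6177 / 119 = 51.91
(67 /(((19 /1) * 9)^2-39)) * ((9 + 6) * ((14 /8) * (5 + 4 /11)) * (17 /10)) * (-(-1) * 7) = 3292849 /856592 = 3.84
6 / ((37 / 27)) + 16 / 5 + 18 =4732 / 185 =25.58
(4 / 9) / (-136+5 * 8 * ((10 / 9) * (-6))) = -1 / 906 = -0.00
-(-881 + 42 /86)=37862 /43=880.51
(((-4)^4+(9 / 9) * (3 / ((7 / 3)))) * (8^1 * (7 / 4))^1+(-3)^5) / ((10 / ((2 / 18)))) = 3359 / 90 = 37.32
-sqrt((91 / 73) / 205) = -sqrt(1361815) / 14965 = -0.08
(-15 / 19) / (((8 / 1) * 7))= -15 / 1064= -0.01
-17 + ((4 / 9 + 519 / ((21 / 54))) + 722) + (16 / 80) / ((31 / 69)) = 2040.46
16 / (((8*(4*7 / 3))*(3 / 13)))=13 / 14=0.93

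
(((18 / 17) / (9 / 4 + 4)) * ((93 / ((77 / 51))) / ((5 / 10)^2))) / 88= 10044 / 21175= 0.47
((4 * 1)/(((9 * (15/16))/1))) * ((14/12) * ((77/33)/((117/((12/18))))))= 3136/426465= 0.01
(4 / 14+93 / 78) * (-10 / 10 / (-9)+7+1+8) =39005 / 1638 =23.81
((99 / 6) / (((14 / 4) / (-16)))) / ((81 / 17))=-2992 / 189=-15.83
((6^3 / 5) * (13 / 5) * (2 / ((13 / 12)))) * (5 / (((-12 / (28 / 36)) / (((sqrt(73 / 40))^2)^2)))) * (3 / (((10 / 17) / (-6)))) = 17122077 / 2500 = 6848.83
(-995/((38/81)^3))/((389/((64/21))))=-1410090120/18677057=-75.50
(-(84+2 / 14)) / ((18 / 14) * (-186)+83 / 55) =32395 / 91489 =0.35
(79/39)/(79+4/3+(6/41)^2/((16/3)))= 531196/21067345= 0.03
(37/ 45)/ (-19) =-37/ 855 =-0.04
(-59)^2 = 3481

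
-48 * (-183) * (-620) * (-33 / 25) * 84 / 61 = 49496832 / 5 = 9899366.40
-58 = -58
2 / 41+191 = 7833 / 41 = 191.05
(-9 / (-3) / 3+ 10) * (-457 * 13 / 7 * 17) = -1110967 / 7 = -158709.57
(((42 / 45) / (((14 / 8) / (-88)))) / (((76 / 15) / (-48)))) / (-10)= -4224 / 95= -44.46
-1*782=-782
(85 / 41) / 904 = 85 / 37064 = 0.00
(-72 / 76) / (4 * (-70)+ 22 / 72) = 648 / 191311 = 0.00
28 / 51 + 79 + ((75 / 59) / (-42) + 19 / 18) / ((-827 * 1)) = 4156952434 / 52257303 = 79.55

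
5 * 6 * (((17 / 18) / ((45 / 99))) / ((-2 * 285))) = -187 / 1710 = -0.11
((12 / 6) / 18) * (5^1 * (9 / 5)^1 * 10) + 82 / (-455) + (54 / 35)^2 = 194288 / 15925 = 12.20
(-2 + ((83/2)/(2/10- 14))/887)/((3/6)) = -245227/61203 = -4.01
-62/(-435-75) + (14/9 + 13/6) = 5881/1530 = 3.84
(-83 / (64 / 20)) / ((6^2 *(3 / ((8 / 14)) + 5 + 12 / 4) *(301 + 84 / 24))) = -415 / 2323944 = -0.00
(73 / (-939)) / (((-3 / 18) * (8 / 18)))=657 / 626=1.05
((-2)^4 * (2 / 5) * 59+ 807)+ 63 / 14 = 11891 / 10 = 1189.10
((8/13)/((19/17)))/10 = 68/1235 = 0.06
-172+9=-163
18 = 18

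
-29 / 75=-0.39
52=52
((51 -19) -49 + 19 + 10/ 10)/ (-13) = -3/ 13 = -0.23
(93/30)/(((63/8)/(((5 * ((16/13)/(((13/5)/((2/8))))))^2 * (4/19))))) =992000/34187517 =0.03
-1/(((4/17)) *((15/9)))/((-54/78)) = 221/60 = 3.68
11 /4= 2.75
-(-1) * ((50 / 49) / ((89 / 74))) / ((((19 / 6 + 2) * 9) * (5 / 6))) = 2960 / 135191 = 0.02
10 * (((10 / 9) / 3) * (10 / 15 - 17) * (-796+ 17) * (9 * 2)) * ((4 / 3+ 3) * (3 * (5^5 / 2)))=17229965277.78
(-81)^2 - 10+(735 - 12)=7274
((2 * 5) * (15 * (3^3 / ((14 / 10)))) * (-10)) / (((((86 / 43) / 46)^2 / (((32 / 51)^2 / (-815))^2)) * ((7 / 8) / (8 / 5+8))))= -4260070686720 / 108734403001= -39.18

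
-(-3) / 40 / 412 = 3 / 16480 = 0.00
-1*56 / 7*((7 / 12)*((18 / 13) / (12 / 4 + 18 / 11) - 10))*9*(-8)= -720384 / 221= -3259.66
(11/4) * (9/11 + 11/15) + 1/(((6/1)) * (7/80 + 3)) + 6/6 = 6571/1235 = 5.32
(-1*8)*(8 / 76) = -16 / 19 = -0.84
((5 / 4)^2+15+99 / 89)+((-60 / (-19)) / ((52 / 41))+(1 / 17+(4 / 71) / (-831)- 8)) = 4312316160767 / 352789163376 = 12.22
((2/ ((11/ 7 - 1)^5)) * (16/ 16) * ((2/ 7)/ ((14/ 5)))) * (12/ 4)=5145/ 512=10.05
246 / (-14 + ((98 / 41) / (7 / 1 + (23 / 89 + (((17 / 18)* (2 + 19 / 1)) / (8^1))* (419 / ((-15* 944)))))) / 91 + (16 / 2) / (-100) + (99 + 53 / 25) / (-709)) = -168353696321095675 / 9730958427669728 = -17.30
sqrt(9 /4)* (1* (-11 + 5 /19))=-306 /19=-16.11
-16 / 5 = -3.20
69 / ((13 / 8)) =552 / 13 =42.46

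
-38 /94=-0.40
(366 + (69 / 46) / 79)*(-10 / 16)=-289155 / 1264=-228.76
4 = 4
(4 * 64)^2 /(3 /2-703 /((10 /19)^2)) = -6553600 /253633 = -25.84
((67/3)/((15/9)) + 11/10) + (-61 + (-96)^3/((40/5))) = -110638.50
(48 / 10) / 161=24 / 805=0.03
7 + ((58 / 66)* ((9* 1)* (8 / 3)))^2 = 54671 / 121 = 451.83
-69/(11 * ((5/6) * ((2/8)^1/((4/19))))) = -6624/1045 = -6.34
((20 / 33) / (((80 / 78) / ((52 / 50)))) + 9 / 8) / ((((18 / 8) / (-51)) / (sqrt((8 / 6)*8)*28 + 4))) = -3643304*sqrt(6) / 2475 - 130118 / 825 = -3763.47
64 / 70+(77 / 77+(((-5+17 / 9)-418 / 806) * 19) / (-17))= 12885878 / 2158065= 5.97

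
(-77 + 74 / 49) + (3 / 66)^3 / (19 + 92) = -4371951623 / 57914472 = -75.49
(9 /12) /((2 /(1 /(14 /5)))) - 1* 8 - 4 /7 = -8.44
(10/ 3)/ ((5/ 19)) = 38/ 3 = 12.67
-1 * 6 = -6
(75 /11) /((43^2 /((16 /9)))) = 400 /61017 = 0.01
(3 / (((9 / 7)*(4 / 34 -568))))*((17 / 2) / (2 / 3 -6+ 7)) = -2023 / 96540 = -0.02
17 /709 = 0.02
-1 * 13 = -13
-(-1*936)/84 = 78/7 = 11.14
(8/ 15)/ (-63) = -8/ 945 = -0.01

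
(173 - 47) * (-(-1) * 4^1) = 504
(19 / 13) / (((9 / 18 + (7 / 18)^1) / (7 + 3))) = 855 / 52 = 16.44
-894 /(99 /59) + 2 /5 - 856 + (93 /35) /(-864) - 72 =-161928149 /110880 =-1460.39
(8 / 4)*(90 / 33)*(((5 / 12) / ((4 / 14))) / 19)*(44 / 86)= 175 / 817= 0.21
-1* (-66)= 66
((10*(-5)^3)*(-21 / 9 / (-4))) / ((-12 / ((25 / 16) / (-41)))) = -109375 / 47232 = -2.32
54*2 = 108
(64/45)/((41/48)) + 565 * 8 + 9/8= 22252127/4920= 4522.79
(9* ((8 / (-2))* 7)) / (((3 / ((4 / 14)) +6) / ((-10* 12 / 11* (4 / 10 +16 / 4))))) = 8064 / 11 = 733.09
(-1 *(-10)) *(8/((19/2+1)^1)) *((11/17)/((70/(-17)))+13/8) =11.18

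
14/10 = 1.40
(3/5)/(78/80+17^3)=24/196559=0.00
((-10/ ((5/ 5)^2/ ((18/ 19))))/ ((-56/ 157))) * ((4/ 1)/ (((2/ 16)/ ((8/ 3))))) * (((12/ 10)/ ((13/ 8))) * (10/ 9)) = 3215360/ 1729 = 1859.66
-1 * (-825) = 825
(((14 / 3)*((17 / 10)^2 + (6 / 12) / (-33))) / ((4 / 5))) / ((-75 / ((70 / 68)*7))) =-3254041 / 2019600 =-1.61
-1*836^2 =-698896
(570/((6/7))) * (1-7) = -3990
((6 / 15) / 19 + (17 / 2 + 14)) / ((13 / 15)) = 12837 / 494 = 25.99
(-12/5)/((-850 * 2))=3/2125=0.00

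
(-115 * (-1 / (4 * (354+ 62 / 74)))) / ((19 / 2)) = 4255 / 498902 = 0.01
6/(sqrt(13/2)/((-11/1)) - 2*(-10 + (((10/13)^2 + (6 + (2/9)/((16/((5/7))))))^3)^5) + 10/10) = -5810293607687518671024098347230660479773110817365118986727648777797616108852510332336989646887796201479303388029412280791078397481780926600294807613332703479332864/3818132945009560481623037079806390666988896031954528087463613587222352040999157891141301322504805698160256466901129254433925769756777891459355179240584831075090544619784983153 + 66984015751490804290302782659661119935705170990364243561234640112833850136526005820179284232123737481771252278698622269055332715265912846503852900352*sqrt(26)/3818132945009560481623037079806390666988896031954528087463613587222352040999157891141301322504805698160256466901129254433925769756777891459355179240584831075090544619784983153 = -0.00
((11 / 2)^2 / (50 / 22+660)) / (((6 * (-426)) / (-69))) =30613 / 24827280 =0.00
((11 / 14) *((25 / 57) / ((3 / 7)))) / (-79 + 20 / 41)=-11275 / 1100898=-0.01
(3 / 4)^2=0.56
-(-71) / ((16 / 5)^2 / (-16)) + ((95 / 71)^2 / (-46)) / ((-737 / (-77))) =-13789026675 / 124290896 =-110.94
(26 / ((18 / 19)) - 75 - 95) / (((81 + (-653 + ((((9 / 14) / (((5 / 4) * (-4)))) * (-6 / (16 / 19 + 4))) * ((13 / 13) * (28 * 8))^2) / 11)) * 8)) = -0.12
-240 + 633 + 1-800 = -406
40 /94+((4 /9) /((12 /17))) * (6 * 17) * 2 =54512 /423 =128.87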